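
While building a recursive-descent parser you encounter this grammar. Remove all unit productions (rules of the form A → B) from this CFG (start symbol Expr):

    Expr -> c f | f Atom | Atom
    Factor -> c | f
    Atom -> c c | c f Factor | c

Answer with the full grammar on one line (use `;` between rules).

Expr -> c c | c f Factor | c | c f | f Atom; Factor -> c | f; Atom -> c c | c f Factor | c

Unit pairs: Expr ⇒* {Atom}.
For each unit pair (A, B), copy every non-unit production of B to A, then drop all unit productions.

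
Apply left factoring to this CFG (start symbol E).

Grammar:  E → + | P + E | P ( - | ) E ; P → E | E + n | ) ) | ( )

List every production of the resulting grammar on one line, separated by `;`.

E → + | ) E | P E'; P → ) ) | ( ) | E P'; E' → + E | ( -; P' → ε | + n

E has alternatives sharing prefix 'P': factor to E → P E' with E' → + E | ( -.
P has alternatives sharing prefix 'E': factor to P → E P' with P' → ε | + n.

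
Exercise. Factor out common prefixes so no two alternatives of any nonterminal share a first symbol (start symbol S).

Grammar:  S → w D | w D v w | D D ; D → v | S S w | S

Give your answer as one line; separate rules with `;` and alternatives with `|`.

S → D D | w D S'; D → v | S D'; S' → ε | v w; D' → S w | ε

S has alternatives sharing prefix 'w D': factor to S → w D S' with S' → ε | v w.
D has alternatives sharing prefix 'S': factor to D → S D' with D' → S w | ε.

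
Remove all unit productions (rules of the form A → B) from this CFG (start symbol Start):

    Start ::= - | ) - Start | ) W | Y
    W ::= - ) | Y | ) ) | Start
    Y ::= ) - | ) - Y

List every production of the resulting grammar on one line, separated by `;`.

Unit pairs: Start ⇒* {Y}; W ⇒* {Start, Y}.
Replace each nonterminal's rules with the union of the non-unit rules of every nonterminal it unit-derives.

Start ::= - | ) - Start | ) W | ) - | ) - Y; W ::= - | ) - Start | ) W | ) - | ) - Y | - ) | ) ); Y ::= ) - | ) - Y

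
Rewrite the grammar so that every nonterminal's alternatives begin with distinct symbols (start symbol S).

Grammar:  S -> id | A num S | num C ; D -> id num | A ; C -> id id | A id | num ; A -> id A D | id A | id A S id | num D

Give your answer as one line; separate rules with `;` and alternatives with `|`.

A has alternatives sharing prefix 'id A': factor to A → id A A' with A' → D | ε | S id.

S -> id | A num S | num C; D -> id num | A; C -> id id | A id | num; A -> num D | id A A'; A' -> D | ε | S id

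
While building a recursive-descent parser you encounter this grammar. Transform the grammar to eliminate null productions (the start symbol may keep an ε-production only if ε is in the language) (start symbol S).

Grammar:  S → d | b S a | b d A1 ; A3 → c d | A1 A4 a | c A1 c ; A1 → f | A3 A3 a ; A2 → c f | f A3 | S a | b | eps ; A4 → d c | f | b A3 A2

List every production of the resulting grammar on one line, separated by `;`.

S → d | b S a | b d A1; A3 → c d | A1 A4 a | c A1 c; A1 → f | A3 A3 a; A2 → c f | f A3 | S a | b; A4 → d c | f | b A3 A2 | b A3

Nullable nonterminals: {A2}.
ε ∉ L(G), so no ε-production is kept.
For each production, add variants omitting each subset of nullable occurrences: A4 → b A3 A2 gives b A3 A2 | b A3.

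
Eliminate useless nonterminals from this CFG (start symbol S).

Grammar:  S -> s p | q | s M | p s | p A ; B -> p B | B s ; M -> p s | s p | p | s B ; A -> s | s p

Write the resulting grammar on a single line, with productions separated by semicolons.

S -> s p | q | s M | p s | p A; M -> p s | s p | p; A -> s | s p

Generating nonterminals: {A, M, S}.
Reachable from S after that: {A, M, S}.
Removed useless symbols: {B} and every production mentioning them.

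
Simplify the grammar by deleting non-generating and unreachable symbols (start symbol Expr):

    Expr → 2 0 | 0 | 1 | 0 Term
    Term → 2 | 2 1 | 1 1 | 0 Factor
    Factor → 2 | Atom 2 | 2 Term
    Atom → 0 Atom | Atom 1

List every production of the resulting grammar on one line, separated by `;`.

Expr → 2 0 | 0 | 1 | 0 Term; Term → 2 | 2 1 | 1 1 | 0 Factor; Factor → 2 | 2 Term

Generating nonterminals: {Expr, Factor, Term}.
Reachable from Expr after that: {Expr, Factor, Term}.
Removed useless symbols: {Atom} and every production mentioning them.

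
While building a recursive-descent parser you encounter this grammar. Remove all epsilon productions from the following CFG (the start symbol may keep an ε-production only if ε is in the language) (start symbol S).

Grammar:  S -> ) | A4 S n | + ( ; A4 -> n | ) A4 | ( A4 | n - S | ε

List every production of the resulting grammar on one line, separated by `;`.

Nullable nonterminals: {A4}.
ε ∉ L(G), so no ε-production is kept.
Add the nullable-subset variants: S → A4 S n gives A4 S n | S n. A4 → ) A4 gives ) A4 | ). A4 → ( A4 gives ( A4 | (.

S -> ) | A4 S n | S n | + (; A4 -> n | ) A4 | ) | ( A4 | ( | n - S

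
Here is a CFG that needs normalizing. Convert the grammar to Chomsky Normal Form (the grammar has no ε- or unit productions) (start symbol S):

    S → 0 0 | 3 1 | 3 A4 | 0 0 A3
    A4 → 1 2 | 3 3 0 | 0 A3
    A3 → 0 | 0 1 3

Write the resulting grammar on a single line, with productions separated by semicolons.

S → X1 X1 | X2 X3 | X2 A4 | X1 Y1; A4 → X3 X4 | X2 Y2 | X1 A3; A3 → 0 | X1 Y3; X1 → 0; X2 → 3; X3 → 1; X4 → 2; Y1 → X1 A3; Y2 → X2 X1; Y3 → X3 X2

Introduce a nonterminal for each terminal appearing in a rule of length ≥ 2: X1 → 0, X2 → 3, X3 → 1, X4 → 2.
Binarize each right-hand side of length ≥ 3 by chaining fresh nonterminals (Y1, Y2, …): affected rules were S → X1 X1 A3; A4 → X2 X2 X1; A3 → X1 X3 X2.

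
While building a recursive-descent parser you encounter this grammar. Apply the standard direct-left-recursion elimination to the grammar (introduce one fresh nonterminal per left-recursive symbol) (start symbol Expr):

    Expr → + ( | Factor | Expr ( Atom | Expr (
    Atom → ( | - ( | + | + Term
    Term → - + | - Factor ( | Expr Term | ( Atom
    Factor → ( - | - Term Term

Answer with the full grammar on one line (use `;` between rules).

Expr → + ( Expr1 | Factor Expr1; Atom → ( | - ( | + | + Term; Term → - + | - Factor ( | Expr Term | ( Atom; Factor → ( - | - Term Term; Expr1 → ( Atom Expr1 | ( Expr1 | ε

Expr is directly left-recursive.
For Expr: α = {( Atom, (}, β = {+ (, Factor}. Rewrite as Expr → β Expr1 and Expr1 → α Expr1 | ε.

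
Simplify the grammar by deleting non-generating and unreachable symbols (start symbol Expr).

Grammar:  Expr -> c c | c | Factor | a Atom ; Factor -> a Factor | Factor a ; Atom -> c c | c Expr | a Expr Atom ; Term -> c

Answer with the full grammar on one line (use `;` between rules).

Expr -> c c | c | a Atom; Atom -> c c | c Expr | a Expr Atom

Generating nonterminals: {Atom, Expr, Term}.
Reachable from Expr after that: {Atom, Expr}.
Removed useless symbols: {Factor, Term} and every production mentioning them.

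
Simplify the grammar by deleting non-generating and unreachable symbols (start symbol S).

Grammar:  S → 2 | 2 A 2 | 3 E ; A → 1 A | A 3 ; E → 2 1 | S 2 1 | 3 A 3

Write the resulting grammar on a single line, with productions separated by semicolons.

S → 2 | 3 E; E → 2 1 | S 2 1

Generating nonterminals: {E, S}.
Reachable from S after that: {E, S}.
Removed useless symbols: {A} and every production mentioning them.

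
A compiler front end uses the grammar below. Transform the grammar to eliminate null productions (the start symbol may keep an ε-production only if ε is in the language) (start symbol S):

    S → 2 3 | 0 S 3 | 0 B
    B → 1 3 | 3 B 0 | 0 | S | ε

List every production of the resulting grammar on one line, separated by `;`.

S → 2 3 | 0 S 3 | 0 B | 0; B → 1 3 | 3 B 0 | 3 0 | 0 | S

Nullable nonterminals: {B}.
ε ∉ L(G), so no ε-production is kept.
Add the nullable-subset variants: S → 0 B gives 0 B | 0. B → 3 B 0 gives 3 B 0 | 3 0.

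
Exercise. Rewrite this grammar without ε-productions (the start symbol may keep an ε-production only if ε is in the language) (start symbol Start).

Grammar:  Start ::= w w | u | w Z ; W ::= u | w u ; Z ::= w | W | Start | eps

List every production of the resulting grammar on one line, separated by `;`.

The nullable symbols are {Z}.
ε ∉ L(G), so no ε-production is kept.
For each production, add variants omitting each subset of nullable occurrences: Start → w Z gives w Z | w.

Start ::= w w | u | w Z | w; W ::= u | w u; Z ::= w | W | Start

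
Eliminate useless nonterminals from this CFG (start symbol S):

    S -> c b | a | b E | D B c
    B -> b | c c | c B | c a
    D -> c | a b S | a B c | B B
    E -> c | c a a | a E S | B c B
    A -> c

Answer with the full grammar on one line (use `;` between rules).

Generating nonterminals: {A, B, D, E, S}.
Reachable from S after that: {B, D, E, S}.
Removed useless symbols: {A} and every production mentioning them.

S -> c b | a | b E | D B c; B -> b | c c | c B | c a; D -> c | a b S | a B c | B B; E -> c | c a a | a E S | B c B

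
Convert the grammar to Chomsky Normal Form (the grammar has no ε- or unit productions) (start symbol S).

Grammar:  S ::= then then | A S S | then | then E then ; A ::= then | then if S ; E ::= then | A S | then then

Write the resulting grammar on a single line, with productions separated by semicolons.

Introduce a nonterminal for each terminal appearing in a rule of length ≥ 2: X1 → then, X2 → if.
Binarize each right-hand side of length ≥ 3 by chaining fresh nonterminals (Y1, Y2, …): affected rules were S → A S S; S → X1 E X1; A → X1 X2 S.

S ::= X1 X1 | A Y1 | then | X1 Y2; A ::= then | X1 Y3; E ::= then | A S | X1 X1; X1 ::= then; X2 ::= if; Y1 ::= S S; Y2 ::= E X1; Y3 ::= X2 S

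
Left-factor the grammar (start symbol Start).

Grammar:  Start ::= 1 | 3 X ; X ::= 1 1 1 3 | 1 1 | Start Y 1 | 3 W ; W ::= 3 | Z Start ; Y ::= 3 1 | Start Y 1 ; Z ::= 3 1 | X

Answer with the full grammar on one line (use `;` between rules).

Start ::= 1 | 3 X; X ::= Start Y 1 | 3 W | 1 1 X1; W ::= 3 | Z Start; Y ::= 3 1 | Start Y 1; Z ::= 3 1 | X; X1 ::= 1 3 | ε

X has alternatives sharing prefix '1 1': factor to X → 1 1 X1 with X1 → 1 3 | ε.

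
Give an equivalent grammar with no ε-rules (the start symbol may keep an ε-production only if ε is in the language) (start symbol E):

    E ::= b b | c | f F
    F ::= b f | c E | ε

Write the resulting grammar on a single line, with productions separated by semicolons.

E ::= b b | c | f F | f; F ::= b f | c E

Nullable set = {F}.
ε ∉ L(G), so no ε-production is kept.
Expand every rule over subsets of its nullable positions: E → f F gives f F | f.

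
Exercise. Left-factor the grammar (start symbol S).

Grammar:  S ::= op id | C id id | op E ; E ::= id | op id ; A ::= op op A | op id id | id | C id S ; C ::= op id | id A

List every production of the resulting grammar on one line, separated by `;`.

S has alternatives sharing prefix 'op': factor to S → op S' with S' → id | E.
A has alternatives sharing prefix 'op': factor to A → op A' with A' → op A | id id.

S ::= C id id | op S'; E ::= id | op id; A ::= id | C id S | op A'; C ::= op id | id A; S' ::= id | E; A' ::= op A | id id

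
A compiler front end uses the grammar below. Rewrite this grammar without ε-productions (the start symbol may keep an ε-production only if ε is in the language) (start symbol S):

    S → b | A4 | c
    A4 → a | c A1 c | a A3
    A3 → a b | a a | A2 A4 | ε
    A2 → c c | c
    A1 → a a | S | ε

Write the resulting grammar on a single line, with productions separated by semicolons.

S → b | A4 | c; A4 → a | c A1 c | c c | a A3; A3 → a b | a a | A2 A4; A2 → c c | c; A1 → a a | S

The nullable symbols are {A1, A3}.
ε ∉ L(G), so no ε-production is kept.
For each production, add variants omitting each subset of nullable occurrences: A4 → c A1 c gives c A1 c | c c.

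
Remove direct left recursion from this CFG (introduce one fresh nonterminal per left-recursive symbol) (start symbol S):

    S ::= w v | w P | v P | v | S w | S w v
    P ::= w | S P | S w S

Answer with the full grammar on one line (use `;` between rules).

S ::= w v S' | w P S' | v P S' | v S'; P ::= w | S P | S w S; S' ::= w S' | w v S' | ε

S is directly left-recursive.
For S: α = {w, w v}, β = {w v, w P, v P, v}. Rewrite as S → β S' and S' → α S' | ε.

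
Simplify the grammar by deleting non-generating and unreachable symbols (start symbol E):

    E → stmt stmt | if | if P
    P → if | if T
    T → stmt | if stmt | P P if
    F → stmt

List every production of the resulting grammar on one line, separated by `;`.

E → stmt stmt | if | if P; P → if | if T; T → stmt | if stmt | P P if

Generating nonterminals: {E, F, P, T}.
Reachable from E after that: {E, P, T}.
Removed useless symbols: {F} and every production mentioning them.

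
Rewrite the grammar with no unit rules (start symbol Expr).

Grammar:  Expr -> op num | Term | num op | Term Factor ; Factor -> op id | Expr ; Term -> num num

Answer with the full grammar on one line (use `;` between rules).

Unit pairs: Expr ⇒* {Term}; Factor ⇒* {Expr, Term}.
For every A with A ⇒* B via unit rules, add B's non-unit alternatives to A; then delete every rule of the form X → Y.

Expr -> num num | op num | num op | Term Factor; Factor -> num num | op id | op num | num op | Term Factor; Term -> num num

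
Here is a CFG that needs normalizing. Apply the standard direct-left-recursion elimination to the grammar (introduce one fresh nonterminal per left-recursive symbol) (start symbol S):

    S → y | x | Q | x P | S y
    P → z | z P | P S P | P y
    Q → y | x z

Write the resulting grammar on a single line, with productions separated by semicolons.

Left recursion appears on S, P.
For S: α = {y}, β = {y, x, Q, x P}. Rewrite as S → β S' and S' → α S' | ε.
For P: α = {S P, y}, β = {z, z P}. Rewrite as P → β P' and P' → α P' | ε.

S → y S' | x S' | Q S' | x P S'; P → z P' | z P P'; Q → y | x z; S' → y S' | ε; P' → S P P' | y P' | ε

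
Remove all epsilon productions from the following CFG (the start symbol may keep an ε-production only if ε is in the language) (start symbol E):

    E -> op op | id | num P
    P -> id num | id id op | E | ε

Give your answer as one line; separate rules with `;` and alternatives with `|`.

Nullable nonterminals: {P}.
ε ∉ L(G), so no ε-production is kept.
Add the nullable-subset variants: E → num P gives num P | num.

E -> op op | id | num P | num; P -> id num | id id op | E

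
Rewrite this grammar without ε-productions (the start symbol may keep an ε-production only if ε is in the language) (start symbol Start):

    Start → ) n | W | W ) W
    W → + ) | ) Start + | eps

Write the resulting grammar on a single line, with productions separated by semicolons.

Start → ) n | W | W ) W | W ) | ) W | ) | eps; W → + ) | ) Start + | ) +

The nullable symbols are {Start, W}.
ε ∈ L(G) since Start is nullable, so keep Start → ε.
For each production, add variants omitting each subset of nullable occurrences: Start → W ) W gives W ) W | W ) | ) W | ). W → ) Start + gives ) Start + | ) +.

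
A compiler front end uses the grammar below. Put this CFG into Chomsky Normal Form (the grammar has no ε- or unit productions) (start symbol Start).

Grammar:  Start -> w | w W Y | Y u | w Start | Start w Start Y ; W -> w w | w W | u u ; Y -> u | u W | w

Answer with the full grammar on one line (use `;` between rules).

Start -> w | X1 Y1 | Y X2 | X1 Start | Start Y2; W -> X1 X1 | X1 W | X2 X2; Y -> u | X2 W | w; X1 -> w; X2 -> u; Y1 -> W Y; Y2 -> X1 Y3; Y3 -> Start Y

Introduce a nonterminal for each terminal appearing in a rule of length ≥ 2: X1 → w, X2 → u.
Binarize each right-hand side of length ≥ 3 by chaining fresh nonterminals (Y1, Y2, …): affected rules were Start → X1 W Y; Start → Start X1 Start Y.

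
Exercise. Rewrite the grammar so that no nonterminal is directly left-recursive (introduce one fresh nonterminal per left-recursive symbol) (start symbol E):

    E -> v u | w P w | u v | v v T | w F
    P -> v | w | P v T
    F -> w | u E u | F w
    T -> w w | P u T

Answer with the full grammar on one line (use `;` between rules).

E -> v u | w P w | u v | v v T | w F; P -> v P' | w P'; F -> w F' | u E u F'; T -> w w | P u T; P' -> v T P' | epsilon; F' -> w F' | epsilon

P, F are directly left-recursive.
For P: α = {v T}, β = {v, w}. Rewrite as P → β P' and P' → α P' | ε.
For F: α = {w}, β = {w, u E u}. Rewrite as F → β F' and F' → α F' | ε.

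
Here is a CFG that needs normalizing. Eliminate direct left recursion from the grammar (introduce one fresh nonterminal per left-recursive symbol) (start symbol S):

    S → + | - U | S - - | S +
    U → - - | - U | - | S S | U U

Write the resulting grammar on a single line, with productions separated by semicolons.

S → + S' | - U S'; U → - - U' | - U U' | - U' | S S U'; S' → - - S' | + S' | eps; U' → U U' | eps

Directly left-recursive nonterminals: S, U.
For S: α = {- -, +}, β = {+, - U}. Rewrite as S → β S' and S' → α S' | ε.
For U: α = {U}, β = {- -, - U, -, S S}. Rewrite as U → β U' and U' → α U' | ε.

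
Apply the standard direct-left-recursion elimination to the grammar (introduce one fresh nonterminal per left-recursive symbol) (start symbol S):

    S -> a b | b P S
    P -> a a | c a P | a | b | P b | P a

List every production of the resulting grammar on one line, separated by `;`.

S -> a b | b P S; P -> a a P' | c a P P' | a P' | b P'; P' -> b P' | a P' | ε

Left recursion appears on P.
For P: α = {b, a}, β = {a a, c a P, a, b}. Rewrite as P → β P' and P' → α P' | ε.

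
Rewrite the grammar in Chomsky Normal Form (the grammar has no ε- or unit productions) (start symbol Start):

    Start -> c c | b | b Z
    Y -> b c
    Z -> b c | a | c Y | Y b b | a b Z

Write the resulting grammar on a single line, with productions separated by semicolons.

Start -> X1 X1 | b | X2 Z; Y -> X2 X1; Z -> X2 X1 | a | X1 Y | Y Y1 | X3 Y2; X1 -> c; X2 -> b; X3 -> a; Y1 -> X2 X2; Y2 -> X2 Z

Introduce a nonterminal for each terminal appearing in a rule of length ≥ 2: X1 → c, X2 → b, X3 → a.
Binarize each right-hand side of length ≥ 3 by chaining fresh nonterminals (Y1, Y2, …): affected rules were Z → Y X2 X2; Z → X3 X2 Z.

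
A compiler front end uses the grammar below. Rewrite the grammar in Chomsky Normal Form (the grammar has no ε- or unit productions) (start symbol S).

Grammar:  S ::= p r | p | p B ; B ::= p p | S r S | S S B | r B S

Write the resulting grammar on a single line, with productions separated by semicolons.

S ::= X1 X2 | p | X1 B; B ::= X1 X1 | S Y1 | S Y2 | X2 Y3; X1 ::= p; X2 ::= r; Y1 ::= X2 S; Y2 ::= S B; Y3 ::= B S

Introduce a nonterminal for each terminal appearing in a rule of length ≥ 2: X1 → p, X2 → r.
Binarize each right-hand side of length ≥ 3 by chaining fresh nonterminals (Y1, Y2, …): affected rules were B → S X2 S; B → S S B; B → X2 B S.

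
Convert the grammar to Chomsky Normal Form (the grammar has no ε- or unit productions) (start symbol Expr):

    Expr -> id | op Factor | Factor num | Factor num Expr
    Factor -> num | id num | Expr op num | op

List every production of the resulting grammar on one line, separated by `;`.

Expr -> id | X1 Factor | Factor X2 | Factor Y1; Factor -> num | X3 X2 | Expr Y2 | op; X1 -> op; X2 -> num; X3 -> id; Y1 -> X2 Expr; Y2 -> X1 X2

Introduce a nonterminal for each terminal appearing in a rule of length ≥ 2: X1 → op, X2 → num, X3 → id.
Binarize each right-hand side of length ≥ 3 by chaining fresh nonterminals (Y1, Y2, …): affected rules were Expr → Factor X2 Expr; Factor → Expr X1 X2.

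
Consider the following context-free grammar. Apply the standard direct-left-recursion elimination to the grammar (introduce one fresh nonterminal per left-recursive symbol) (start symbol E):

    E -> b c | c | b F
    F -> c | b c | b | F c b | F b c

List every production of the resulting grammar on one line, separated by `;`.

E -> b c | c | b F; F -> c F' | b c F' | b F'; F' -> c b F' | b c F' | ε

Directly left-recursive nonterminal: F.
For F: α = {c b, b c}, β = {c, b c, b}. Rewrite as F → β F' and F' → α F' | ε.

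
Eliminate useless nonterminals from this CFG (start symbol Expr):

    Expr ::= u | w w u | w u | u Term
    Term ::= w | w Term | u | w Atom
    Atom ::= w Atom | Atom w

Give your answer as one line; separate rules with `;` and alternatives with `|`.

Generating nonterminals: {Expr, Term}.
Reachable from Expr after that: {Expr, Term}.
Removed useless symbols: {Atom} and every production mentioning them.

Expr ::= u | w w u | w u | u Term; Term ::= w | w Term | u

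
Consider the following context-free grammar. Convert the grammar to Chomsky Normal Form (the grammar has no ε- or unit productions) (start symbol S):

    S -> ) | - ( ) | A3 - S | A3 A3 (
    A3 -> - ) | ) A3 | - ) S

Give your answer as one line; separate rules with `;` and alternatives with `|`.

Introduce a nonterminal for each terminal appearing in a rule of length ≥ 2: X1 → -, X2 → (, X3 → ).
Binarize each right-hand side of length ≥ 3 by chaining fresh nonterminals (Y1, Y2, …): affected rules were S → X1 X2 X3; S → A3 X1 S; S → A3 A3 X2; A3 → X1 X3 S.

S -> ) | X1 Y1 | A3 Y2 | A3 Y3; A3 -> X1 X3 | X3 A3 | X1 Y4; X1 -> -; X2 -> (; X3 -> ); Y1 -> X2 X3; Y2 -> X1 S; Y3 -> A3 X2; Y4 -> X3 S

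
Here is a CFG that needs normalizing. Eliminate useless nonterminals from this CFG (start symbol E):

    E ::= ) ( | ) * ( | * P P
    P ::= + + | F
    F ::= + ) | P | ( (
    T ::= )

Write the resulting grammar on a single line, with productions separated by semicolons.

E ::= ) ( | ) * ( | * P P; P ::= + + | F; F ::= + ) | P | ( (

Generating nonterminals: {E, F, P, T}.
Reachable from E after that: {E, F, P}.
Removed useless symbols: {T} and every production mentioning them.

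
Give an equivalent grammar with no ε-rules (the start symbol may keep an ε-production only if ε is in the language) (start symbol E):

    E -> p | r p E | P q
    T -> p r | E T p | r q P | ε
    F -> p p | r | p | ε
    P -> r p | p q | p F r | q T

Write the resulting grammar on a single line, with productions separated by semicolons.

E -> p | r p E | P q; T -> p r | E T p | E p | r q P; F -> p p | r | p; P -> r p | p q | p F r | p r | q T | q

Nullable nonterminals: {F, T}.
ε ∉ L(G), so no ε-production is kept.
Add the nullable-subset variants: T → E T p gives E T p | E p. P → p F r gives p F r | p r. P → q T gives q T | q.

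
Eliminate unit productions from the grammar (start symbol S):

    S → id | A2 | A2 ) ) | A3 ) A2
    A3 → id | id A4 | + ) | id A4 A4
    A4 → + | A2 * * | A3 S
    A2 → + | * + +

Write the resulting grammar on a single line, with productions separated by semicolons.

Unit pairs: S ⇒* {A2}.
For each unit pair (A, B), copy every non-unit production of B to A, then drop all unit productions.

S → + | * + + | id | A2 ) ) | A3 ) A2; A3 → id | id A4 | + ) | id A4 A4; A4 → + | A2 * * | A3 S; A2 → + | * + +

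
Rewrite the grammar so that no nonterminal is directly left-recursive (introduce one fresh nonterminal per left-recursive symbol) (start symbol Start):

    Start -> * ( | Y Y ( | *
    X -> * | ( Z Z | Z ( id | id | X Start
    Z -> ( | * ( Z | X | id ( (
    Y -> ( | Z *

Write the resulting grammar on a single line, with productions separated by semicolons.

Start -> * ( | Y Y ( | *; X -> * X1 | ( Z Z X1 | Z ( id X1 | id X1; Z -> ( | * ( Z | X | id ( (; Y -> ( | Z *; X1 -> Start X1 | ε

Left recursion appears on X.
For X: α = {Start}, β = {*, ( Z Z, Z ( id, id}. Rewrite as X → β X1 and X1 → α X1 | ε.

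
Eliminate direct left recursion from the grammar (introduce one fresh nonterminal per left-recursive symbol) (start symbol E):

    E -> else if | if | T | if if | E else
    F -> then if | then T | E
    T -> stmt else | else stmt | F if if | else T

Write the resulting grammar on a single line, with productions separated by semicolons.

Left recursion appears on E.
For E: α = {else}, β = {else if, if, T, if if}. Rewrite as E → β E' and E' → α E' | ε.

E -> else if E' | if E' | T E' | if if E'; F -> then if | then T | E; T -> stmt else | else stmt | F if if | else T; E' -> else E' | eps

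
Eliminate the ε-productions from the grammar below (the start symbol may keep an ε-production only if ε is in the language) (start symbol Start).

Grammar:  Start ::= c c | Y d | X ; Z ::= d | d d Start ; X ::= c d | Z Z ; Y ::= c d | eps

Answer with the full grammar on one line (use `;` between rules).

Nullable nonterminals: {Y}.
ε ∉ L(G), so no ε-production is kept.
Add the nullable-subset variants: Start → Y d gives Y d | d.

Start ::= c c | Y d | d | X; Z ::= d | d d Start; X ::= c d | Z Z; Y ::= c d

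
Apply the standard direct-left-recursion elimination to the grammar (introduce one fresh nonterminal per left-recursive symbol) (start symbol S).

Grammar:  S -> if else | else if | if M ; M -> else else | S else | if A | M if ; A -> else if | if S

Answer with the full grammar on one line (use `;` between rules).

S -> if else | else if | if M; M -> else else M' | S else M' | if A M'; A -> else if | if S; M' -> if M' | ε

Directly left-recursive nonterminal: M.
For M: α = {if}, β = {else else, S else, if A}. Rewrite as M → β M' and M' → α M' | ε.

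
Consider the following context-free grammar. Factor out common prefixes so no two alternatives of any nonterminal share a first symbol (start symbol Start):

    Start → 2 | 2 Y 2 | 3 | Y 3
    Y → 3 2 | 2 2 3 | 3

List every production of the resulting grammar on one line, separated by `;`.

Start → 3 | Y 3 | 2 Start1; Y → 2 2 3 | 3 Y1; Start1 → ε | Y 2; Y1 → 2 | ε

Start has alternatives sharing prefix '2': factor to Start → 2 Start1 with Start1 → ε | Y 2.
Y has alternatives sharing prefix '3': factor to Y → 3 Y1 with Y1 → 2 | ε.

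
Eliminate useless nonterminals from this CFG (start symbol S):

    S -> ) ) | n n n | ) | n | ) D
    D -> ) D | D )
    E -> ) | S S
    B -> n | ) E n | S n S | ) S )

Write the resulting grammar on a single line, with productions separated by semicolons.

S -> ) ) | n n n | ) | n

Generating nonterminals: {B, E, S}.
Reachable from S after that: {S}.
Removed useless symbols: {B, D, E} and every production mentioning them.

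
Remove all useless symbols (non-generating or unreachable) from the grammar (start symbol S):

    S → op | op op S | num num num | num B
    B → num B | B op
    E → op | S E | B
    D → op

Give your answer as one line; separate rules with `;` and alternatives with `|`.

S → op | op op S | num num num

Generating nonterminals: {D, E, S}.
Reachable from S after that: {S}.
Removed useless symbols: {B, D, E} and every production mentioning them.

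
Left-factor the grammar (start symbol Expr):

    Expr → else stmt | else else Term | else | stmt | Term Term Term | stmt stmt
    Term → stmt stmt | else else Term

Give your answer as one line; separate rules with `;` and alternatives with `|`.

Expr → Term Term Term | else Expr1 | stmt Expr2; Term → stmt stmt | else else Term; Expr1 → stmt | else Term | ε; Expr2 → ε | stmt

Expr has alternatives sharing prefix 'else': factor to Expr → else Expr1 with Expr1 → stmt | else Term | ε.
Expr has alternatives sharing prefix 'stmt': factor to Expr → stmt Expr2 with Expr2 → ε | stmt.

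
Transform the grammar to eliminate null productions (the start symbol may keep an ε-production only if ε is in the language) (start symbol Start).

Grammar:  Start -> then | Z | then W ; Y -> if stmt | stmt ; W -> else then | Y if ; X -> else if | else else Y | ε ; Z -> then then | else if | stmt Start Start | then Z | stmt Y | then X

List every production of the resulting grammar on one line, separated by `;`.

The nullable symbols are {X}.
ε ∉ L(G), so no ε-production is kept.
Expand every rule over subsets of its nullable positions: Z → then X gives then X | then.

Start -> then | Z | then W; Y -> if stmt | stmt; W -> else then | Y if; X -> else if | else else Y; Z -> then then | else if | stmt Start Start | then Z | stmt Y | then X | then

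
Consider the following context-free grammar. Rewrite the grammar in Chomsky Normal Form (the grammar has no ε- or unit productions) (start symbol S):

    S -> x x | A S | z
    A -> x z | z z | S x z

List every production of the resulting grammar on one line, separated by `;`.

S -> X1 X1 | A S | z; A -> X1 X2 | X2 X2 | S Y1; X1 -> x; X2 -> z; Y1 -> X1 X2

Introduce a nonterminal for each terminal appearing in a rule of length ≥ 2: X1 → x, X2 → z.
Binarize each right-hand side of length ≥ 3 by chaining fresh nonterminals (Y1, Y2, …): affected rules were A → S X1 X2.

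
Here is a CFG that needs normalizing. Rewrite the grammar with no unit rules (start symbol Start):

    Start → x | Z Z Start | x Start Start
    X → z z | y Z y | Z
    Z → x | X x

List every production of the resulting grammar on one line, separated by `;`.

Unit pairs: X ⇒* {Z}.
For each unit pair (A, B), copy every non-unit production of B to A, then drop all unit productions.

Start → x | Z Z Start | x Start Start; X → x | X x | z z | y Z y; Z → x | X x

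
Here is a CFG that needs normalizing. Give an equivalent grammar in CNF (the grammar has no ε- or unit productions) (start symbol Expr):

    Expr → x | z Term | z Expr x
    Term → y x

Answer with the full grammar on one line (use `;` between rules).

Expr → x | X1 Term | X1 Y1; Term → X3 X2; X1 → z; X2 → x; X3 → y; Y1 → Expr X2

Introduce a nonterminal for each terminal appearing in a rule of length ≥ 2: X1 → z, X2 → x, X3 → y.
Binarize each right-hand side of length ≥ 3 by chaining fresh nonterminals (Y1, Y2, …): affected rules were Expr → X1 Expr X2.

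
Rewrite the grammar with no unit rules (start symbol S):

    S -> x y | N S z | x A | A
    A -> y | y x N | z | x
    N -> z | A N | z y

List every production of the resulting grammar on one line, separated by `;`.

Unit pairs: S ⇒* {A}.
Replace each nonterminal's rules with the union of the non-unit rules of every nonterminal it unit-derives.

S -> x y | N S z | x A | y | y x N | z | x; A -> y | y x N | z | x; N -> z | A N | z y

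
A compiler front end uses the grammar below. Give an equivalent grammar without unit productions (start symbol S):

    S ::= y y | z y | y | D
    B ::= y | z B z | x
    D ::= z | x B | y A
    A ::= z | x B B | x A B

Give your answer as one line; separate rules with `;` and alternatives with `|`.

Unit pairs: S ⇒* {D}.
For every A with A ⇒* B via unit rules, add B's non-unit alternatives to A; then delete every rule of the form X → Y.

S ::= z | x B | y A | y y | z y | y; B ::= y | z B z | x; D ::= z | x B | y A; A ::= z | x B B | x A B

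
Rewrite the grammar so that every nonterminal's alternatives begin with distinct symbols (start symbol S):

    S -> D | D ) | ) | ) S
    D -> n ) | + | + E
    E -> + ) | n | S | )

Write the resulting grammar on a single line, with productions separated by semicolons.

S has alternatives sharing prefix 'D': factor to S → D S' with S' → ε | ).
S has alternatives sharing prefix ')': factor to S → ) S'' with S'' → ε | S.
D has alternatives sharing prefix '+': factor to D → + D' with D' → ε | E.

S -> D S' | ) S''; D -> n ) | + D'; E -> + ) | n | S | ); S' -> ε | ); S'' -> ε | S; D' -> ε | E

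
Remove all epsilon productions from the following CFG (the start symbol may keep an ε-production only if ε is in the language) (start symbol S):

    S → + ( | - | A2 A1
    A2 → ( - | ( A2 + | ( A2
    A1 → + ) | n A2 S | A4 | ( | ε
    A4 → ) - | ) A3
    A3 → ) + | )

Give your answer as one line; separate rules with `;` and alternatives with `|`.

S → + ( | - | A2 A1 | A2; A2 → ( - | ( A2 + | ( A2; A1 → + ) | n A2 S | A4 | (; A4 → ) - | ) A3; A3 → ) + | )

Nullable set = {A1}.
ε ∉ L(G), so no ε-production is kept.
For each production, add variants omitting each subset of nullable occurrences: S → A2 A1 gives A2 A1 | A2.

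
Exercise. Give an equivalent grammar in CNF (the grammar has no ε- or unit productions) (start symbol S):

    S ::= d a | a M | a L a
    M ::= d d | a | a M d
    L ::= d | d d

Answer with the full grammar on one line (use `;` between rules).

Introduce a nonterminal for each terminal appearing in a rule of length ≥ 2: X1 → d, X2 → a.
Binarize each right-hand side of length ≥ 3 by chaining fresh nonterminals (Y1, Y2, …): affected rules were S → X2 L X2; M → X2 M X1.

S ::= X1 X2 | X2 M | X2 Y1; M ::= X1 X1 | a | X2 Y2; L ::= d | X1 X1; X1 ::= d; X2 ::= a; Y1 ::= L X2; Y2 ::= M X1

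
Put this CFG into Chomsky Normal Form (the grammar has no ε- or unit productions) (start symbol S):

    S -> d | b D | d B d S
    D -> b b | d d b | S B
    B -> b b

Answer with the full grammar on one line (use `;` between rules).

Introduce a nonterminal for each terminal appearing in a rule of length ≥ 2: X1 → b, X2 → d.
Binarize each right-hand side of length ≥ 3 by chaining fresh nonterminals (Y1, Y2, …): affected rules were S → X2 B X2 S; D → X2 X2 X1.

S -> d | X1 D | X2 Y1; D -> X1 X1 | X2 Y3 | S B; B -> X1 X1; X1 -> b; X2 -> d; Y1 -> B Y2; Y2 -> X2 S; Y3 -> X2 X1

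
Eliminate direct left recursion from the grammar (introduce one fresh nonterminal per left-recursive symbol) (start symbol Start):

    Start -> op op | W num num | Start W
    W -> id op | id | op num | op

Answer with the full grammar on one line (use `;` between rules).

Start -> op op Start1 | W num num Start1; W -> id op | id | op num | op; Start1 -> W Start1 | ε

Directly left-recursive nonterminal: Start.
For Start: α = {W}, β = {op op, W num num}. Rewrite as Start → β Start1 and Start1 → α Start1 | ε.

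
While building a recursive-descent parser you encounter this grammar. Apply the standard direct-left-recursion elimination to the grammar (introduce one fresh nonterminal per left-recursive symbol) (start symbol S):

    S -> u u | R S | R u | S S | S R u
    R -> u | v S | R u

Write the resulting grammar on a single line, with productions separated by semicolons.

Directly left-recursive nonterminals: S, R.
For S: α = {S, R u}, β = {u u, R S, R u}. Rewrite as S → β S' and S' → α S' | ε.
For R: α = {u}, β = {u, v S}. Rewrite as R → β R' and R' → α R' | ε.

S -> u u S' | R S S' | R u S'; R -> u R' | v S R'; S' -> S S' | R u S' | epsilon; R' -> u R' | epsilon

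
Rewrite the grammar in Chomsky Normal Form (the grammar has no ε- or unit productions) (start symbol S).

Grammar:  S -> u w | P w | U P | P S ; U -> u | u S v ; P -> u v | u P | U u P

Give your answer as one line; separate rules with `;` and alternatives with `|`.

S -> X1 X2 | P X2 | U P | P S; U -> u | X1 Y1; P -> X1 X3 | X1 P | U Y2; X1 -> u; X2 -> w; X3 -> v; Y1 -> S X3; Y2 -> X1 P

Introduce a nonterminal for each terminal appearing in a rule of length ≥ 2: X1 → u, X2 → w, X3 → v.
Binarize each right-hand side of length ≥ 3 by chaining fresh nonterminals (Y1, Y2, …): affected rules were U → X1 S X3; P → U X1 P.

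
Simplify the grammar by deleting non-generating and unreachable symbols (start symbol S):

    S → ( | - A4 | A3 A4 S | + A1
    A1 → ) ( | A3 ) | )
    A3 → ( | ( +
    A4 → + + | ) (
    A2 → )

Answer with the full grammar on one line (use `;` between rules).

S → ( | - A4 | A3 A4 S | + A1; A1 → ) ( | A3 ) | ); A3 → ( | ( +; A4 → + + | ) (

Generating nonterminals: {A1, A2, A3, A4, S}.
Reachable from S after that: {A1, A3, A4, S}.
Removed useless symbols: {A2} and every production mentioning them.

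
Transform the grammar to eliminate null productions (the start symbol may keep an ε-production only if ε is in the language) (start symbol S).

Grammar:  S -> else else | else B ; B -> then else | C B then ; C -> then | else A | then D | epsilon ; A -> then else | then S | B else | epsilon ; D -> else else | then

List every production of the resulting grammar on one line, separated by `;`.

S -> else else | else B; B -> then else | C B then | B then; C -> then | else A | else | then D; A -> then else | then S | B else; D -> else else | then

Nullable set = {A, C}.
ε ∉ L(G), so no ε-production is kept.
Add the nullable-subset variants: B → C B then gives C B then | B then. C → else A gives else A | else.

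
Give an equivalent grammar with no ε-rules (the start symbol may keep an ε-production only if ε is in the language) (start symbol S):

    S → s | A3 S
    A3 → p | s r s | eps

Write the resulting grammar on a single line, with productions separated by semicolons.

S → s | A3 S; A3 → p | s r s

The nullable symbols are {A3}.
ε ∉ L(G), so no ε-production is kept.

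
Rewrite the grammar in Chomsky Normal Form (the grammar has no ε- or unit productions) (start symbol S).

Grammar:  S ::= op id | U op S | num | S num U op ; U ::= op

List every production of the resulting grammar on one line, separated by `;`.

S ::= X1 X2 | U Y1 | num | S Y2; U ::= op; X1 ::= op; X2 ::= id; X3 ::= num; Y1 ::= X1 S; Y2 ::= X3 Y3; Y3 ::= U X1

Introduce a nonterminal for each terminal appearing in a rule of length ≥ 2: X1 → op, X2 → id, X3 → num.
Binarize each right-hand side of length ≥ 3 by chaining fresh nonterminals (Y1, Y2, …): affected rules were S → U X1 S; S → S X3 U X1.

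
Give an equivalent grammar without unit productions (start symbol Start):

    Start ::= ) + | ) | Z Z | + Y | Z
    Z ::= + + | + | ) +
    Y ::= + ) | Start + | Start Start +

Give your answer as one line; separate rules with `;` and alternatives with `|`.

Start ::= + + | + | ) + | ) | Z Z | + Y; Z ::= + + | + | ) +; Y ::= + ) | Start + | Start Start +

Unit pairs: Start ⇒* {Z}.
For every A with A ⇒* B via unit rules, add B's non-unit alternatives to A; then delete every rule of the form X → Y.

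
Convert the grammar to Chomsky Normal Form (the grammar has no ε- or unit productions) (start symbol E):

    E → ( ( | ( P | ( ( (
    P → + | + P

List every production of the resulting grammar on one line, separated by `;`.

Introduce a nonterminal for each terminal appearing in a rule of length ≥ 2: X1 → (, X2 → +.
Binarize each right-hand side of length ≥ 3 by chaining fresh nonterminals (Y1, Y2, …): affected rules were E → X1 X1 X1.

E → X1 X1 | X1 P | X1 Y1; P → + | X2 P; X1 → (; X2 → +; Y1 → X1 X1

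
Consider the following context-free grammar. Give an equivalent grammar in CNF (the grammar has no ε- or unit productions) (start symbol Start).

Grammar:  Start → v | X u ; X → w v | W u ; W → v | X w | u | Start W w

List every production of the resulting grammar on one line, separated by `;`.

Introduce a nonterminal for each terminal appearing in a rule of length ≥ 2: X1 → u, X2 → w, X3 → v.
Binarize each right-hand side of length ≥ 3 by chaining fresh nonterminals (Y1, Y2, …): affected rules were W → Start W X2.

Start → v | X X1; X → X2 X3 | W X1; W → v | X X2 | u | Start Y1; X1 → u; X2 → w; X3 → v; Y1 → W X2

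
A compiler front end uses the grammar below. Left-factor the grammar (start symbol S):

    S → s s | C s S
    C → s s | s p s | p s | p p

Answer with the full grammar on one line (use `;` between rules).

C has alternatives sharing prefix 's': factor to C → s C' with C' → s | p s.
C has alternatives sharing prefix 'p': factor to C → p C'' with C'' → s | p.

S → s s | C s S; C → s C' | p C''; C' → s | p s; C'' → s | p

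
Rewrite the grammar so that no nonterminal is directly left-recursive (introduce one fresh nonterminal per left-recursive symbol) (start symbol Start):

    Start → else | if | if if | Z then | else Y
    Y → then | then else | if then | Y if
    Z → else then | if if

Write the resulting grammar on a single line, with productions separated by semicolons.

Directly left-recursive nonterminal: Y.
For Y: α = {if}, β = {then, then else, if then}. Rewrite as Y → β Y1 and Y1 → α Y1 | ε.

Start → else | if | if if | Z then | else Y; Y → then Y1 | then else Y1 | if then Y1; Z → else then | if if; Y1 → if Y1 | epsilon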